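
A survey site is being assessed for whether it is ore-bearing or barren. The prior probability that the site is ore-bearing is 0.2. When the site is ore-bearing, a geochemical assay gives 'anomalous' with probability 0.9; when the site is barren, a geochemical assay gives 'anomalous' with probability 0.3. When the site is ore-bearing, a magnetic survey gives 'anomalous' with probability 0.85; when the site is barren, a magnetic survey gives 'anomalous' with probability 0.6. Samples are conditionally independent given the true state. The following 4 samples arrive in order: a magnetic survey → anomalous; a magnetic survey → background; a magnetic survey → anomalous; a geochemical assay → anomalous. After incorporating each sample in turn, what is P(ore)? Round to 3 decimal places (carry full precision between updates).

0.361

Apply Bayes' rule sequentially, carrying P(ore) forward.
After a magnetic survey='anomalous': P(ore) = 0.85·0.2000 / (0.85·0.2000 + 0.6·0.8000) ≈ 0.2615
After a magnetic survey='background': P(ore) = 0.15·0.2615 / (0.15·0.2615 + 0.4·0.7385) ≈ 0.1172
After a magnetic survey='anomalous': P(ore) = 0.85·0.1172 / (0.85·0.1172 + 0.6·0.8828) ≈ 0.1584
After a geochemical assay='anomalous': P(ore) = 0.9·0.1584 / (0.9·0.1584 + 0.3·0.8416) ≈ 0.3608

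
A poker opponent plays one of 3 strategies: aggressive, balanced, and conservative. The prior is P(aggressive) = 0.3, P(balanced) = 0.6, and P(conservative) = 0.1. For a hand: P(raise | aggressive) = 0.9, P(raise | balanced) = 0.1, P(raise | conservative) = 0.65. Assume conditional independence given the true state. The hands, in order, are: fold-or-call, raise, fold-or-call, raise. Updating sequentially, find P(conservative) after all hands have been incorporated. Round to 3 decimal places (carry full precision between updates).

After 'fold-or-call': normaliser = 0.1·0.3000 + 0.9·0.6000 + 0.35·0.1000; P(aggressive) ≈ 0.0496, P(balanced) ≈ 0.8926, P(conservative) ≈ 0.0579
After 'raise': normaliser = 0.9·0.0496 + 0.1·0.8926 + 0.65·0.0579; P(aggressive) ≈ 0.2602, P(balanced) ≈ 0.5205, P(conservative) ≈ 0.2193
After 'fold-or-call': normaliser = 0.1·0.2602 + 0.9·0.5205 + 0.35·0.2193; P(aggressive) ≈ 0.0456, P(balanced) ≈ 0.8201, P(conservative) ≈ 0.1344
After 'raise': normaliser = 0.9·0.0456 + 0.1·0.8201 + 0.65·0.1344; P(aggressive) ≈ 0.1949, P(balanced) ≈ 0.3899, P(conservative) ≈ 0.4152

0.415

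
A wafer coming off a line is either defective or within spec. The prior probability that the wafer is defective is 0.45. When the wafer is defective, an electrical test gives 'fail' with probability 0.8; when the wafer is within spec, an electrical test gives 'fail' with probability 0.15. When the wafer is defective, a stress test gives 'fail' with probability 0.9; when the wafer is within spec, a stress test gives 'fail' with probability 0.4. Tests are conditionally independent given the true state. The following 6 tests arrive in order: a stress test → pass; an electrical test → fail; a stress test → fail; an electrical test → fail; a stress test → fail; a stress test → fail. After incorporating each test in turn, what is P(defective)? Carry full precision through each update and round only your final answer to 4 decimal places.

After a stress test='pass': P(defective) = 0.1·0.4500 / (0.1·0.4500 + 0.6·0.5500) ≈ 0.1200
After an electrical test='fail': P(defective) = 0.8·0.1200 / (0.8·0.1200 + 0.15·0.8800) ≈ 0.4211
After a stress test='fail': P(defective) = 0.9·0.4211 / (0.9·0.4211 + 0.4·0.5789) ≈ 0.6207
After an electrical test='fail': P(defective) = 0.8·0.6207 / (0.8·0.6207 + 0.15·0.3793) ≈ 0.8972
After a stress test='fail': P(defective) = 0.9·0.8972 / (0.9·0.8972 + 0.4·0.1028) ≈ 0.9515
After a stress test='fail': P(defective) = 0.9·0.9515 / (0.9·0.9515 + 0.4·0.0485) ≈ 0.9779

0.9779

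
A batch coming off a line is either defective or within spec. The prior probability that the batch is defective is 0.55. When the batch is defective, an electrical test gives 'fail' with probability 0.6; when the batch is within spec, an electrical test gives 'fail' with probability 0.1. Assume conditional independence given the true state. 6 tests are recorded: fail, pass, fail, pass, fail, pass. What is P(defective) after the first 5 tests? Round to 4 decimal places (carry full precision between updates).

0.9812

After 'fail': P(defective) = 0.6·0.5500 / (0.6·0.5500 + 0.1·0.4500) ≈ 0.8800
After 'pass': P(defective) = 0.4·0.8800 / (0.4·0.8800 + 0.9·0.1200) ≈ 0.7652
After 'fail': P(defective) = 0.6·0.7652 / (0.6·0.7652 + 0.1·0.2348) ≈ 0.9514
After 'pass': P(defective) = 0.4·0.9514 / (0.4·0.9514 + 0.9·0.0486) ≈ 0.8968
After 'fail': P(defective) = 0.6·0.8968 / (0.6·0.8968 + 0.1·0.1032) ≈ 0.9812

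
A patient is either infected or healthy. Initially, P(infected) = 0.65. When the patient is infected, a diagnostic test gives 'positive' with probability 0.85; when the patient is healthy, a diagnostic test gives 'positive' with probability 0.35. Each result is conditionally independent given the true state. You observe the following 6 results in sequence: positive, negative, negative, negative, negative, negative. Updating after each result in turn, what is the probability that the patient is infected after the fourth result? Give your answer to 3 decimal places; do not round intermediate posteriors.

0.053

Each posterior becomes the prior for the next update.
After 'positive': P(infected) = 0.85·0.6500 / (0.85·0.6500 + 0.35·0.3500) ≈ 0.8185
After 'negative': P(infected) = 0.15·0.8185 / (0.15·0.8185 + 0.65·0.1815) ≈ 0.5100
After 'negative': P(infected) = 0.15·0.5100 / (0.15·0.5100 + 0.65·0.4900) ≈ 0.1937
After 'negative': P(infected) = 0.15·0.1937 / (0.15·0.1937 + 0.65·0.8063) ≈ 0.0525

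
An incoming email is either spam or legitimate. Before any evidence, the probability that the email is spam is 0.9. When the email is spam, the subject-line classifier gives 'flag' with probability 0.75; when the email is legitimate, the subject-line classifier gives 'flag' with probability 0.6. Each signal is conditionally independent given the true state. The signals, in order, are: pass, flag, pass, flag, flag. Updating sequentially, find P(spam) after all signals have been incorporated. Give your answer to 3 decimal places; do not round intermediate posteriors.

0.873

After 'pass': P(spam) = 0.25·0.9000 / (0.25·0.9000 + 0.4·0.1000) ≈ 0.8491
After 'flag': P(spam) = 0.75·0.8491 / (0.75·0.8491 + 0.6·0.1509) ≈ 0.8755
After 'pass': P(spam) = 0.25·0.8755 / (0.25·0.8755 + 0.4·0.1245) ≈ 0.8146
After 'flag': P(spam) = 0.75·0.8146 / (0.75·0.8146 + 0.6·0.1854) ≈ 0.8460
After 'flag': P(spam) = 0.75·0.8460 / (0.75·0.8460 + 0.6·0.1540) ≈ 0.8729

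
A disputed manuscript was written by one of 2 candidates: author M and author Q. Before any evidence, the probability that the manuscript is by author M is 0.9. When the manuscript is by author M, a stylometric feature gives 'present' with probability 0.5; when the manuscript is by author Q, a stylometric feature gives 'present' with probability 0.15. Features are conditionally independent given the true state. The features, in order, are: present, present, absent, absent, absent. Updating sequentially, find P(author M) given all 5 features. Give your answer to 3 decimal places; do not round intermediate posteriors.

0.953

After 'present': P(author M) = 0.5·0.9000 / (0.5·0.9000 + 0.15·0.1000) ≈ 0.9677
After 'present': P(author M) = 0.5·0.9677 / (0.5·0.9677 + 0.15·0.0323) ≈ 0.9901
After 'absent': P(author M) = 0.5·0.9901 / (0.5·0.9901 + 0.85·0.0099) ≈ 0.9833
After 'absent': P(author M) = 0.5·0.9833 / (0.5·0.9833 + 0.85·0.0167) ≈ 0.9719
After 'absent': P(author M) = 0.5·0.9719 / (0.5·0.9719 + 0.85·0.0281) ≈ 0.9532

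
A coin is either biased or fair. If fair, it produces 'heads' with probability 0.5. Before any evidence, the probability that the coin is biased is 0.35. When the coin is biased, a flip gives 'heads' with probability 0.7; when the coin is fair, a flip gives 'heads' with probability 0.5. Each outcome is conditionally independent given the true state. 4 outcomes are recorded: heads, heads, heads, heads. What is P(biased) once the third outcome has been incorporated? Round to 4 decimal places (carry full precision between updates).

0.5964

After 'heads': P(biased) = 0.7·0.3500 / (0.7·0.3500 + 0.5·0.6500) ≈ 0.4298
After 'heads': P(biased) = 0.7·0.4298 / (0.7·0.4298 + 0.5·0.5702) ≈ 0.5135
After 'heads': P(biased) = 0.7·0.5135 / (0.7·0.5135 + 0.5·0.4865) ≈ 0.5964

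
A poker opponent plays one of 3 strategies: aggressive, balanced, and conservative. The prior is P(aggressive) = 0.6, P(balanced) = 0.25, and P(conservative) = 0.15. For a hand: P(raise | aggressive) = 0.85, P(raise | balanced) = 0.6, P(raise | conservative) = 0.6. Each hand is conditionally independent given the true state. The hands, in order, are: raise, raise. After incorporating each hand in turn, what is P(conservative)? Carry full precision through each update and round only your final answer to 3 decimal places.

0.094

After 'raise': normaliser = 0.85·0.6000 + 0.6·0.2500 + 0.6·0.1500; P(aggressive) ≈ 0.6800, P(balanced) ≈ 0.2000, P(conservative) ≈ 0.1200
After 'raise': normaliser = 0.85·0.6800 + 0.6·0.2000 + 0.6·0.1200; P(aggressive) ≈ 0.7506, P(balanced) ≈ 0.1558, P(conservative) ≈ 0.0935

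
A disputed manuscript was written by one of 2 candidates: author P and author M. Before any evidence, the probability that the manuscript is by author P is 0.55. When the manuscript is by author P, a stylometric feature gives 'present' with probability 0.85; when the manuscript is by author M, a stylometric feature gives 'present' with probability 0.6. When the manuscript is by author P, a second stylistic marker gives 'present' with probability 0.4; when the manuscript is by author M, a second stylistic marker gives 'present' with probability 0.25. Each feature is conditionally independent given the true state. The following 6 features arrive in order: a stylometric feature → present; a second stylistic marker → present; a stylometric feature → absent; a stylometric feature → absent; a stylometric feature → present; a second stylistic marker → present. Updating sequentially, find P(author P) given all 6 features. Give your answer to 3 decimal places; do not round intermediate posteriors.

After a stylometric feature='present': P(author P) = 0.85·0.5500 / (0.85·0.5500 + 0.6·0.4500) ≈ 0.6339
After a second stylistic marker='present': P(author P) = 0.4·0.6339 / (0.4·0.6339 + 0.25·0.3661) ≈ 0.7348
After a stylometric feature='absent': P(author P) = 0.15·0.7348 / (0.15·0.7348 + 0.4·0.2652) ≈ 0.5095
After a stylometric feature='absent': P(author P) = 0.15·0.5095 / (0.15·0.5095 + 0.4·0.4905) ≈ 0.2804
After a stylometric feature='present': P(author P) = 0.85·0.2804 / (0.85·0.2804 + 0.6·0.7196) ≈ 0.3556
After a second stylistic marker='present': P(author P) = 0.4·0.3556 / (0.4·0.3556 + 0.25·0.6444) ≈ 0.4689

0.469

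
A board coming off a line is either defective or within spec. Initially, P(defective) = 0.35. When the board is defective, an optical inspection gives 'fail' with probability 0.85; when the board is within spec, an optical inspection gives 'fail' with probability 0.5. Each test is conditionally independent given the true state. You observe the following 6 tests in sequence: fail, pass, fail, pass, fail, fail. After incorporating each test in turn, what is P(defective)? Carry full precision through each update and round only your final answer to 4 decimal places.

After 'fail': P(defective) = 0.85·0.3500 / (0.85·0.3500 + 0.5·0.6500) ≈ 0.4779
After 'pass': P(defective) = 0.15·0.4779 / (0.15·0.4779 + 0.5·0.5221) ≈ 0.2154
After 'fail': P(defective) = 0.85·0.2154 / (0.85·0.2154 + 0.5·0.7846) ≈ 0.3183
After 'pass': P(defective) = 0.15·0.3183 / (0.15·0.3183 + 0.5·0.6817) ≈ 0.1228
After 'fail': P(defective) = 0.85·0.1228 / (0.85·0.1228 + 0.5·0.8772) ≈ 0.1923
After 'fail': P(defective) = 0.85·0.1923 / (0.85·0.1923 + 0.5·0.8077) ≈ 0.2881

0.2881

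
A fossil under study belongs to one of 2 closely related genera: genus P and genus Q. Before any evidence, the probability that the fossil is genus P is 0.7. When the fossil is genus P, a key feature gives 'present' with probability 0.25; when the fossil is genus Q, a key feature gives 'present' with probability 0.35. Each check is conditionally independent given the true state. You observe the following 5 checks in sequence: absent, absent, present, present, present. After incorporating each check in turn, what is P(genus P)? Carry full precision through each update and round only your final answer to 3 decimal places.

0.531

After 'absent': P(genus P) = 0.75·0.7000 / (0.75·0.7000 + 0.65·0.3000) ≈ 0.7292
After 'absent': P(genus P) = 0.75·0.7292 / (0.75·0.7292 + 0.65·0.2708) ≈ 0.7565
After 'present': P(genus P) = 0.25·0.7565 / (0.25·0.7565 + 0.35·0.2435) ≈ 0.6893
After 'present': P(genus P) = 0.25·0.6893 / (0.25·0.6893 + 0.35·0.3107) ≈ 0.6131
After 'present': P(genus P) = 0.25·0.6131 / (0.25·0.6131 + 0.35·0.3869) ≈ 0.5310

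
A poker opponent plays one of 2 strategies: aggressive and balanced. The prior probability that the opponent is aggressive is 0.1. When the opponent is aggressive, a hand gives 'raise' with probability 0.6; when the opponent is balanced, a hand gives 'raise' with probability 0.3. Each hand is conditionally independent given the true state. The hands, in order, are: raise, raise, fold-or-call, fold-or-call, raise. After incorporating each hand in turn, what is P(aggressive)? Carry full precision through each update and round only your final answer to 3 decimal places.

0.225

After 'raise': P(aggressive) = 0.6·0.1000 / (0.6·0.1000 + 0.3·0.9000) ≈ 0.1818
After 'raise': P(aggressive) = 0.6·0.1818 / (0.6·0.1818 + 0.3·0.8182) ≈ 0.3077
After 'fold-or-call': P(aggressive) = 0.4·0.3077 / (0.4·0.3077 + 0.7·0.6923) ≈ 0.2025
After 'fold-or-call': P(aggressive) = 0.4·0.2025 / (0.4·0.2025 + 0.7·0.7975) ≈ 0.1267
After 'raise': P(aggressive) = 0.6·0.1267 / (0.6·0.1267 + 0.3·0.8733) ≈ 0.2250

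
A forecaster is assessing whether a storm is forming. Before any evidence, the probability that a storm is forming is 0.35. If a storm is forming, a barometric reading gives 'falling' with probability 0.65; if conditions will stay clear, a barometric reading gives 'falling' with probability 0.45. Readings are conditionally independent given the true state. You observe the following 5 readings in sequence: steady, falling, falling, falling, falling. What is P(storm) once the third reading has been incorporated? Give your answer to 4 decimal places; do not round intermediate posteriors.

0.4169

Each posterior becomes the prior for the next update.
After 'steady': P(storm) = 0.35·0.3500 / (0.35·0.3500 + 0.55·0.6500) ≈ 0.2552
After 'falling': P(storm) = 0.65·0.2552 / (0.65·0.2552 + 0.45·0.7448) ≈ 0.3311
After 'falling': P(storm) = 0.65·0.3311 / (0.65·0.3311 + 0.45·0.6689) ≈ 0.4169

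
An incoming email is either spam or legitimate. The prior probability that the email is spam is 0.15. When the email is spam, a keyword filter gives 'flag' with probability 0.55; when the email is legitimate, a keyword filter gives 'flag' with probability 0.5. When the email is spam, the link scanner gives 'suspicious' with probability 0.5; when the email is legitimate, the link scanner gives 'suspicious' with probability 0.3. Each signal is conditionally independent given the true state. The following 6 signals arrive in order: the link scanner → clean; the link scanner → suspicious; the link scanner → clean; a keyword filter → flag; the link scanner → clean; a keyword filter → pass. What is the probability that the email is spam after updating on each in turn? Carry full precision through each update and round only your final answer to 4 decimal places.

0.0959

After the link scanner='clean': P(spam) = 0.5·0.1500 / (0.5·0.1500 + 0.7·0.8500) ≈ 0.1119
After the link scanner='suspicious': P(spam) = 0.5·0.1119 / (0.5·0.1119 + 0.3·0.8881) ≈ 0.1736
After the link scanner='clean': P(spam) = 0.5·0.1736 / (0.5·0.1736 + 0.7·0.8264) ≈ 0.1305
After a keyword filter='flag': P(spam) = 0.55·0.1305 / (0.55·0.1305 + 0.5·0.8695) ≈ 0.1417
After the link scanner='clean': P(spam) = 0.5·0.1417 / (0.5·0.1417 + 0.7·0.8583) ≈ 0.1055
After a keyword filter='pass': P(spam) = 0.45·0.1055 / (0.45·0.1055 + 0.5·0.8945) ≈ 0.0959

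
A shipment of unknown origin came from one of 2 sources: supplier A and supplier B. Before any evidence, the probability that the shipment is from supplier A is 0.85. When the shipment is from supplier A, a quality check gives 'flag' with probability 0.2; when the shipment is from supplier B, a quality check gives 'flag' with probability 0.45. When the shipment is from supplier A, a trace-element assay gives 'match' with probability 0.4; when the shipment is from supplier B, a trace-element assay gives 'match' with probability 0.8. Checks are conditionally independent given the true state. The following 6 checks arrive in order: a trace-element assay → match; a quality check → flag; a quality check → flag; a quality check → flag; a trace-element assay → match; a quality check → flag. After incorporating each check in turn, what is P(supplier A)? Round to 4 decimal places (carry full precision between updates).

Apply Bayes' rule sequentially, carrying P(supplier A) forward.
After a trace-element assay='match': P(supplier A) = 0.4·0.8500 / (0.4·0.8500 + 0.8·0.1500) ≈ 0.7391
After a quality check='flag': P(supplier A) = 0.2·0.7391 / (0.2·0.7391 + 0.45·0.2609) ≈ 0.5574
After a quality check='flag': P(supplier A) = 0.2·0.5574 / (0.2·0.5574 + 0.45·0.4426) ≈ 0.3588
After a quality check='flag': P(supplier A) = 0.2·0.3588 / (0.2·0.3588 + 0.45·0.6412) ≈ 0.1992
After a trace-element assay='match': P(supplier A) = 0.4·0.1992 / (0.4·0.1992 + 0.8·0.8008) ≈ 0.1106
After a quality check='flag': P(supplier A) = 0.2·0.1106 / (0.2·0.1106 + 0.45·0.8894) ≈ 0.0524

0.0524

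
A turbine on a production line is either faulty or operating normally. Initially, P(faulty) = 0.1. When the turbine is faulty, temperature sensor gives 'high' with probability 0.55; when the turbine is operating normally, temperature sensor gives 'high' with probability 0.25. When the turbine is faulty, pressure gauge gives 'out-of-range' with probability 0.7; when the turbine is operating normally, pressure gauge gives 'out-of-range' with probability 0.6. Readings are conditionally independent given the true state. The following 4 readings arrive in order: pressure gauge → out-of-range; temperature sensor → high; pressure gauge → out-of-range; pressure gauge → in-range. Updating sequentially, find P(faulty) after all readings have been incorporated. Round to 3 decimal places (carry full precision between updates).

0.200

After pressure gauge='out-of-range': P(faulty) = 0.7·0.1000 / (0.7·0.1000 + 0.6·0.9000) ≈ 0.1148
After temperature sensor='high': P(faulty) = 0.55·0.1148 / (0.55·0.1148 + 0.25·0.8852) ≈ 0.2219
After pressure gauge='out-of-range': P(faulty) = 0.7·0.2219 / (0.7·0.2219 + 0.6·0.7781) ≈ 0.2497
After pressure gauge='in-range': P(faulty) = 0.3·0.2497 / (0.3·0.2497 + 0.4·0.7503) ≈ 0.1997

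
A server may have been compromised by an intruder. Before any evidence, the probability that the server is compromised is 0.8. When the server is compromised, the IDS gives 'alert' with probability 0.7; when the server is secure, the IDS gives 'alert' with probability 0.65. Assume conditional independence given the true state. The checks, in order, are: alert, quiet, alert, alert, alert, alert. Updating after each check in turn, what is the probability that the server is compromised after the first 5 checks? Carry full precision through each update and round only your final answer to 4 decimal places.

0.8218

Apply Bayes' rule sequentially, carrying P(compromised) forward.
After 'alert': P(compromised) = 0.7·0.8000 / (0.7·0.8000 + 0.65·0.2000) ≈ 0.8116
After 'quiet': P(compromised) = 0.3·0.8116 / (0.3·0.8116 + 0.35·0.1884) ≈ 0.7869
After 'alert': P(compromised) = 0.7·0.7869 / (0.7·0.7869 + 0.65·0.2131) ≈ 0.7990
After 'alert': P(compromised) = 0.7·0.7990 / (0.7·0.7990 + 0.65·0.2010) ≈ 0.8107
After 'alert': P(compromised) = 0.7·0.8107 / (0.7·0.8107 + 0.65·0.1893) ≈ 0.8218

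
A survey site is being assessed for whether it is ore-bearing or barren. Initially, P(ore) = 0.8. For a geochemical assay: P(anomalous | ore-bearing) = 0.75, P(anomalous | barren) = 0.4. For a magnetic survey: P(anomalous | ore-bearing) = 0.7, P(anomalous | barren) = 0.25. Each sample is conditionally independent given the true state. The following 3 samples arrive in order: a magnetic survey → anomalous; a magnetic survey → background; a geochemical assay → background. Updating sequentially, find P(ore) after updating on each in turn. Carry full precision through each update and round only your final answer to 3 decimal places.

0.651

Apply Bayes' rule sequentially, carrying P(ore) forward.
After a magnetic survey='anomalous': P(ore) = 0.7·0.8000 / (0.7·0.8000 + 0.25·0.2000) ≈ 0.9180
After a magnetic survey='background': P(ore) = 0.3·0.9180 / (0.3·0.9180 + 0.75·0.0820) ≈ 0.8175
After a geochemical assay='background': P(ore) = 0.25·0.8175 / (0.25·0.8175 + 0.6·0.1825) ≈ 0.6512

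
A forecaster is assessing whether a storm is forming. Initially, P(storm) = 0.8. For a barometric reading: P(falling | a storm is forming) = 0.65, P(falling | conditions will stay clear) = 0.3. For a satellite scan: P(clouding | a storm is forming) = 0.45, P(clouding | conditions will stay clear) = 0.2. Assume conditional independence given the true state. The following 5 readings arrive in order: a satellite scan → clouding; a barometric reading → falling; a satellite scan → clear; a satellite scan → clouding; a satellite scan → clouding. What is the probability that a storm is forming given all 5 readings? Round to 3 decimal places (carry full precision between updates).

After a satellite scan='clouding': P(storm) = 0.45·0.8000 / (0.45·0.8000 + 0.2·0.2000) ≈ 0.9000
After a barometric reading='falling': P(storm) = 0.65·0.9000 / (0.65·0.9000 + 0.3·0.1000) ≈ 0.9512
After a satellite scan='clear': P(storm) = 0.55·0.9512 / (0.55·0.9512 + 0.8·0.0488) ≈ 0.9306
After a satellite scan='clouding': P(storm) = 0.45·0.9306 / (0.45·0.9306 + 0.2·0.0694) ≈ 0.9679
After a satellite scan='clouding': P(storm) = 0.45·0.9679 / (0.45·0.9679 + 0.2·0.0321) ≈ 0.9855

0.985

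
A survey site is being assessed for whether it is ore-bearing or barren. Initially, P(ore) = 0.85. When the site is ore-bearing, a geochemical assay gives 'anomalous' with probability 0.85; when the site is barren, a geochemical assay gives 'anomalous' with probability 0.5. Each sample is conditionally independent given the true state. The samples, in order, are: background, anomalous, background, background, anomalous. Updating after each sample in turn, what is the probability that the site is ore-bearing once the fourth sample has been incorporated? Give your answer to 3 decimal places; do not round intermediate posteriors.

Each posterior becomes the prior for the next update.
After 'background': P(ore) = 0.15·0.8500 / (0.15·0.8500 + 0.5·0.1500) ≈ 0.6296
After 'anomalous': P(ore) = 0.85·0.6296 / (0.85·0.6296 + 0.5·0.3704) ≈ 0.7429
After 'background': P(ore) = 0.15·0.7429 / (0.15·0.7429 + 0.5·0.2571) ≈ 0.4644
After 'background': P(ore) = 0.15·0.4644 / (0.15·0.4644 + 0.5·0.5356) ≈ 0.2064

0.206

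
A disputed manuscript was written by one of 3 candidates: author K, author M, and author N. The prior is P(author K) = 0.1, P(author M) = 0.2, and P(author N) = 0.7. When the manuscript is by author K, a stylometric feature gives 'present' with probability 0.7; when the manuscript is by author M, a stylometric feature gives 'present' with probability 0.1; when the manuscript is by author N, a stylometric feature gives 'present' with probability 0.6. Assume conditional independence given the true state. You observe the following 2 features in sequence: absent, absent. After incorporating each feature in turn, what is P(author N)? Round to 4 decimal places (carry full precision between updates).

After 'absent': normaliser = 0.3·0.1000 + 0.9·0.2000 + 0.4·0.7000; P(author K) ≈ 0.0612, P(author M) ≈ 0.3673, P(author N) ≈ 0.5714
After 'absent': normaliser = 0.3·0.0612 + 0.9·0.3673 + 0.4·0.5714; P(author K) ≈ 0.0318, P(author M) ≈ 0.5724, P(author N) ≈ 0.3958

0.3958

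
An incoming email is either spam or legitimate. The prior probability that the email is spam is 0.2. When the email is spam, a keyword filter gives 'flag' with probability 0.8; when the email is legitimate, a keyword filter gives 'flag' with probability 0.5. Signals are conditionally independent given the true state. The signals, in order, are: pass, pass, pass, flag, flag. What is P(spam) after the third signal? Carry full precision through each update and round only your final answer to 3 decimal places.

0.016

After 'pass': P(spam) = 0.2·0.2000 / (0.2·0.2000 + 0.5·0.8000) ≈ 0.0909
After 'pass': P(spam) = 0.2·0.0909 / (0.2·0.0909 + 0.5·0.9091) ≈ 0.0385
After 'pass': P(spam) = 0.2·0.0385 / (0.2·0.0385 + 0.5·0.9615) ≈ 0.0157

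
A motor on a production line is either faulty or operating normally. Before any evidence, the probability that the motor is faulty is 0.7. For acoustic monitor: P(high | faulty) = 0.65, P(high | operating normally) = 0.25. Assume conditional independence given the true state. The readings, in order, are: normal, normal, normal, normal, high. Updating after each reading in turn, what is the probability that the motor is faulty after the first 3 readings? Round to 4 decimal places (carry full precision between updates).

0.1917

After 'normal': P(faulty) = 0.35·0.7000 / (0.35·0.7000 + 0.75·0.3000) ≈ 0.5213
After 'normal': P(faulty) = 0.35·0.5213 / (0.35·0.5213 + 0.75·0.4787) ≈ 0.3369
After 'normal': P(faulty) = 0.35·0.3369 / (0.35·0.3369 + 0.75·0.6631) ≈ 0.1917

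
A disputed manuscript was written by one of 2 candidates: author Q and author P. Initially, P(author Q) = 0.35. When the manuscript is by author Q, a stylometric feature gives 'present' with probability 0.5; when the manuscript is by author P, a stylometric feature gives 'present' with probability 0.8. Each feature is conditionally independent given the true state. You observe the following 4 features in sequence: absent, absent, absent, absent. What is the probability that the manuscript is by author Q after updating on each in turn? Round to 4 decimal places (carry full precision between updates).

Apply Bayes' rule sequentially, carrying P(author Q) forward.
After 'absent': P(author Q) = 0.5·0.3500 / (0.5·0.3500 + 0.2·0.6500) ≈ 0.5738
After 'absent': P(author Q) = 0.5·0.5738 / (0.5·0.5738 + 0.2·0.4262) ≈ 0.7709
After 'absent': P(author Q) = 0.5·0.7709 / (0.5·0.7709 + 0.2·0.2291) ≈ 0.8938
After 'absent': P(author Q) = 0.5·0.8938 / (0.5·0.8938 + 0.2·0.1062) ≈ 0.9546

0.9546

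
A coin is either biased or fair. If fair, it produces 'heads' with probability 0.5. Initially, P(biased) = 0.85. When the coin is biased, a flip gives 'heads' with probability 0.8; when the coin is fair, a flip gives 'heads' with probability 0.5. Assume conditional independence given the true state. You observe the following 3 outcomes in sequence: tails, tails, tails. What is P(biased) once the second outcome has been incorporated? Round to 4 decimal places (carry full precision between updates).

0.4755

After 'tails': P(biased) = 0.2·0.8500 / (0.2·0.8500 + 0.5·0.1500) ≈ 0.6939
After 'tails': P(biased) = 0.2·0.6939 / (0.2·0.6939 + 0.5·0.3061) ≈ 0.4755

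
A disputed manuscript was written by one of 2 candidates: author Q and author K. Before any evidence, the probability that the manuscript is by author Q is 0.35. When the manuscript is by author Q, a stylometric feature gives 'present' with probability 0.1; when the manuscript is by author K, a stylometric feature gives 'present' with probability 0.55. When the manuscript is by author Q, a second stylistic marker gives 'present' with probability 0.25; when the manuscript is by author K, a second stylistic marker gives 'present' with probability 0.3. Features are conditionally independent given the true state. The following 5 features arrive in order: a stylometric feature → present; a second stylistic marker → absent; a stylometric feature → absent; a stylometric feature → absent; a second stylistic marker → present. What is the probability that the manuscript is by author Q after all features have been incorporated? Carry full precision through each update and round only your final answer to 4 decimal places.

0.2591

Each posterior becomes the prior for the next update.
After a stylometric feature='present': P(author Q) = 0.1·0.3500 / (0.1·0.3500 + 0.55·0.6500) ≈ 0.0892
After a second stylistic marker='absent': P(author Q) = 0.75·0.0892 / (0.75·0.0892 + 0.7·0.9108) ≈ 0.0949
After a stylometric feature='absent': P(author Q) = 0.9·0.0949 / (0.9·0.0949 + 0.45·0.9051) ≈ 0.1734
After a stylometric feature='absent': P(author Q) = 0.9·0.1734 / (0.9·0.1734 + 0.45·0.8266) ≈ 0.2956
After a second stylistic marker='present': P(author Q) = 0.25·0.2956 / (0.25·0.2956 + 0.3·0.7044) ≈ 0.2591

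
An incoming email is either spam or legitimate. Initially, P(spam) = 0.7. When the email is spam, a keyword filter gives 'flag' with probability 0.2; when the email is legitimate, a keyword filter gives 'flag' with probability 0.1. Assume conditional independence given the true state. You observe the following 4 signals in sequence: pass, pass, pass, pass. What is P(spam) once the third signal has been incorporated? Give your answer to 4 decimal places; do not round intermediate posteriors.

0.6210

After 'pass': P(spam) = 0.8·0.7000 / (0.8·0.7000 + 0.9·0.3000) ≈ 0.6747
After 'pass': P(spam) = 0.8·0.6747 / (0.8·0.6747 + 0.9·0.3253) ≈ 0.6483
After 'pass': P(spam) = 0.8·0.6483 / (0.8·0.6483 + 0.9·0.3517) ≈ 0.6210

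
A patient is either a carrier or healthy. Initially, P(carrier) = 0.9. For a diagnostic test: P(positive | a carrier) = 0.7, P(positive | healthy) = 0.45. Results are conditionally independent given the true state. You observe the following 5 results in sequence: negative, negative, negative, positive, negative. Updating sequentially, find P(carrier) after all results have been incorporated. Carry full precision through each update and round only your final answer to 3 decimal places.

0.553

After 'negative': P(carrier) = 0.3·0.9000 / (0.3·0.9000 + 0.55·0.1000) ≈ 0.8308
After 'negative': P(carrier) = 0.3·0.8308 / (0.3·0.8308 + 0.55·0.1692) ≈ 0.7281
After 'negative': P(carrier) = 0.3·0.7281 / (0.3·0.7281 + 0.55·0.2719) ≈ 0.5936
After 'positive': P(carrier) = 0.7·0.5936 / (0.7·0.5936 + 0.45·0.4064) ≈ 0.6944
After 'negative': P(carrier) = 0.3·0.6944 / (0.3·0.6944 + 0.55·0.3056) ≈ 0.5534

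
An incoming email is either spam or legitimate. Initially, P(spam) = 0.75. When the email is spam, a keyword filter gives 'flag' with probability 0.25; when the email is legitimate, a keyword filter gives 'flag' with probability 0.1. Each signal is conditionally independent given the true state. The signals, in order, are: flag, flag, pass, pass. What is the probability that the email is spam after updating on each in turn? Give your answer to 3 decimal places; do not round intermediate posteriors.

0.929

After 'flag': P(spam) = 0.25·0.7500 / (0.25·0.7500 + 0.1·0.2500) ≈ 0.8824
After 'flag': P(spam) = 0.25·0.8824 / (0.25·0.8824 + 0.1·0.1176) ≈ 0.9494
After 'pass': P(spam) = 0.75·0.9494 / (0.75·0.9494 + 0.9·0.0506) ≈ 0.9398
After 'pass': P(spam) = 0.75·0.9398 / (0.75·0.9398 + 0.9·0.0602) ≈ 0.9287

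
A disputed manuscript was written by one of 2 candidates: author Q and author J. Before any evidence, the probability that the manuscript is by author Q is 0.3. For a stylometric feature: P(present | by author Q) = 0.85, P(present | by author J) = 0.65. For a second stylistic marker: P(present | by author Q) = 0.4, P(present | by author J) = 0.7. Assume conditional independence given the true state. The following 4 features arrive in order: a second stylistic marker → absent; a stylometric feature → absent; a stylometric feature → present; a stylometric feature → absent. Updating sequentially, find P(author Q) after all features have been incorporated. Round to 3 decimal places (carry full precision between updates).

After a second stylistic marker='absent': P(author Q) = 0.6·0.3000 / (0.6·0.3000 + 0.3·0.7000) ≈ 0.4615
After a stylometric feature='absent': P(author Q) = 0.15·0.4615 / (0.15·0.4615 + 0.35·0.5385) ≈ 0.2687
After a stylometric feature='present': P(author Q) = 0.85·0.2687 / (0.85·0.2687 + 0.65·0.7313) ≈ 0.3245
After a stylometric feature='absent': P(author Q) = 0.15·0.3245 / (0.15·0.3245 + 0.35·0.6755) ≈ 0.1707

0.171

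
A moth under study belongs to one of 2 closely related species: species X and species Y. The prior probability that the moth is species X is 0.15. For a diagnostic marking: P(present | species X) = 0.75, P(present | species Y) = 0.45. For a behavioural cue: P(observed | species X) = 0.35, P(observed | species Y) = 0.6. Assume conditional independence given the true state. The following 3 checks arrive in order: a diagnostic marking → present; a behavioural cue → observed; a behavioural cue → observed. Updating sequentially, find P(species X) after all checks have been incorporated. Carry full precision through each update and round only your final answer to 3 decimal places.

0.091

After a diagnostic marking='present': P(species X) = 0.75·0.1500 / (0.75·0.1500 + 0.45·0.8500) ≈ 0.2273
After a behavioural cue='observed': P(species X) = 0.35·0.2273 / (0.35·0.2273 + 0.6·0.7727) ≈ 0.1464
After a behavioural cue='observed': P(species X) = 0.35·0.1464 / (0.35·0.1464 + 0.6·0.8536) ≈ 0.0910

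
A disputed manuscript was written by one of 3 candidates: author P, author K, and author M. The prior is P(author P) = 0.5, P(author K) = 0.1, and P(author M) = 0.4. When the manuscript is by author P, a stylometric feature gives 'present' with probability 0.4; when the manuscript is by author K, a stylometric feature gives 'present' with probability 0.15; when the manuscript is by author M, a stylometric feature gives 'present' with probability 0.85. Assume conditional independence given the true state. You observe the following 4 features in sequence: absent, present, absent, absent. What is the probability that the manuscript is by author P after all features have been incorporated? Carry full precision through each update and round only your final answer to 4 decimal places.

Apply Bayes' rule sequentially, carrying P(author P) forward.
After 'absent': normaliser = 0.6·0.5000 + 0.85·0.1000 + 0.15·0.4000; P(author P) ≈ 0.6742, P(author K) ≈ 0.1910, P(author M) ≈ 0.1348
After 'present': normaliser = 0.4·0.6742 + 0.15·0.1910 + 0.85·0.1348; P(author P) ≈ 0.6531, P(author K) ≈ 0.0694, P(author M) ≈ 0.2776
After 'absent': normaliser = 0.6·0.6531 + 0.85·0.0694 + 0.15·0.2776; P(author P) ≈ 0.7957, P(author K) ≈ 0.1198, P(author M) ≈ 0.0845
After 'absent': normaliser = 0.6·0.7957 + 0.85·0.1198 + 0.15·0.0845; P(author P) ≈ 0.8066, P(author K) ≈ 0.1720, P(author M) ≈ 0.0214

0.8066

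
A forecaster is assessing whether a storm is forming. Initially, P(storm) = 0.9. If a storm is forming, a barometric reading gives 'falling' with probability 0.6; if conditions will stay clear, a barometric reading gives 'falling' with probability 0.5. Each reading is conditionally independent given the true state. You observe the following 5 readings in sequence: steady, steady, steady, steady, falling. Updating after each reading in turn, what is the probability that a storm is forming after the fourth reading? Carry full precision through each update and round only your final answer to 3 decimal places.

0.787

After 'steady': P(storm) = 0.4·0.9000 / (0.4·0.9000 + 0.5·0.1000) ≈ 0.8780
After 'steady': P(storm) = 0.4·0.8780 / (0.4·0.8780 + 0.5·0.1220) ≈ 0.8521
After 'steady': P(storm) = 0.4·0.8521 / (0.4·0.8521 + 0.5·0.1479) ≈ 0.8217
After 'steady': P(storm) = 0.4·0.8217 / (0.4·0.8217 + 0.5·0.1783) ≈ 0.7866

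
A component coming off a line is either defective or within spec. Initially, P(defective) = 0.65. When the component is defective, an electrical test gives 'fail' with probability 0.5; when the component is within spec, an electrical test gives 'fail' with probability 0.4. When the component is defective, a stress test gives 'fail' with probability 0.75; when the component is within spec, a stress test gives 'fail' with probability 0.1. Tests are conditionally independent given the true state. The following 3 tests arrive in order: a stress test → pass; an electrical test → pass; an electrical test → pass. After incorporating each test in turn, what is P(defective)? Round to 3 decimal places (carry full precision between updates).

0.264

Each posterior becomes the prior for the next update.
After a stress test='pass': P(defective) = 0.25·0.6500 / (0.25·0.6500 + 0.9·0.3500) ≈ 0.3403
After an electrical test='pass': P(defective) = 0.5·0.3403 / (0.5·0.3403 + 0.6·0.6597) ≈ 0.3006
After an electrical test='pass': P(defective) = 0.5·0.3006 / (0.5·0.3006 + 0.6·0.6994) ≈ 0.2638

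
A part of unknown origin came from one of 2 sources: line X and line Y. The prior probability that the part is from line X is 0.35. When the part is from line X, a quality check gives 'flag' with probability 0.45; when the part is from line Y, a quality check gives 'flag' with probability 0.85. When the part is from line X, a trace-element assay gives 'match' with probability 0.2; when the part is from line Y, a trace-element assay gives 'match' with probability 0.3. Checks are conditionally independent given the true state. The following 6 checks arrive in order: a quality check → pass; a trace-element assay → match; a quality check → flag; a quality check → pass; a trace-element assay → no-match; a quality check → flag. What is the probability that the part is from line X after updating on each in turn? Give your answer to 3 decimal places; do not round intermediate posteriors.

After a quality check='pass': P(line X) = 0.55·0.3500 / (0.55·0.3500 + 0.15·0.6500) ≈ 0.6638
After a trace-element assay='match': P(line X) = 0.2·0.6638 / (0.2·0.6638 + 0.3·0.3362) ≈ 0.5683
After a quality check='flag': P(line X) = 0.45·0.5683 / (0.45·0.5683 + 0.85·0.4317) ≈ 0.4107
After a quality check='pass': P(line X) = 0.55·0.4107 / (0.55·0.4107 + 0.15·0.5893) ≈ 0.7187
After a trace-element assay='no-match': P(line X) = 0.8·0.7187 / (0.8·0.7187 + 0.7·0.2813) ≈ 0.7449
After a quality check='flag': P(line X) = 0.45·0.7449 / (0.45·0.7449 + 0.85·0.2551) ≈ 0.6072

0.607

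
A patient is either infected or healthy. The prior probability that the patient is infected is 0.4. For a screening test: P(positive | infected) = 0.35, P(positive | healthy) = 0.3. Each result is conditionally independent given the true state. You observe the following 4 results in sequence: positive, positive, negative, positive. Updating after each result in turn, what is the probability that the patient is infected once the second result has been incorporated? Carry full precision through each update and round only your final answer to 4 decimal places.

After 'positive': P(infected) = 0.35·0.4000 / (0.35·0.4000 + 0.3·0.6000) ≈ 0.4375
After 'positive': P(infected) = 0.35·0.4375 / (0.35·0.4375 + 0.3·0.5625) ≈ 0.4757

0.4757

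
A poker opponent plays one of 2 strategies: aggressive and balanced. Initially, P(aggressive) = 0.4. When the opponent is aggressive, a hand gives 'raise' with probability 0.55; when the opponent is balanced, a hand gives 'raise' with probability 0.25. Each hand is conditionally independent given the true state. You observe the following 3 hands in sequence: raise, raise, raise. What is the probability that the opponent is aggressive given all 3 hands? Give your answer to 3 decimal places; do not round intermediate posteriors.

Each posterior becomes the prior for the next update.
After 'raise': P(aggressive) = 0.55·0.4000 / (0.55·0.4000 + 0.25·0.6000) ≈ 0.5946
After 'raise': P(aggressive) = 0.55·0.5946 / (0.55·0.5946 + 0.25·0.4054) ≈ 0.7634
After 'raise': P(aggressive) = 0.55·0.7634 / (0.55·0.7634 + 0.25·0.2366) ≈ 0.8765

0.877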